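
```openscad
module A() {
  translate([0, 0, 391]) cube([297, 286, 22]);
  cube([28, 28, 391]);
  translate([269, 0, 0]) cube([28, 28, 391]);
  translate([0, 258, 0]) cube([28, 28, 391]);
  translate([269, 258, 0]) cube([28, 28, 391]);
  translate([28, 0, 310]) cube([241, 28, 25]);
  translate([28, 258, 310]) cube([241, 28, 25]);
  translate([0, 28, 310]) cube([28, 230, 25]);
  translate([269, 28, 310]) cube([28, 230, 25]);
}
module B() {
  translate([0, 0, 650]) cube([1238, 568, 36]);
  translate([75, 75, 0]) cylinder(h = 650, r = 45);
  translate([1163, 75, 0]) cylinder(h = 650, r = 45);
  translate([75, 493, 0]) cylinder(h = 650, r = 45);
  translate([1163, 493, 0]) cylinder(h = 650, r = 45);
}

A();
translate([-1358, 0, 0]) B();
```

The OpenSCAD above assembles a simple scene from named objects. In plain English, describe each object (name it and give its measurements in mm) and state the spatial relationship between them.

A is a simple wooden stool: a rectangular seat 297 mm (x) by 286 mm (y), 22 mm thick, top face at z = 413 mm, on four square legs, each 28×28 mm in cross-section. The legs rest on z = 0, each flush with a corner of the seat. Four stretchers, 28 mm wide and 25 mm tall, connect adjacent legs with their undersides at z = 310 mm, each running between the inner faces of the legs it joins and aligned with the legs' outer faces on the other axis.

B is a table: top 1238 mm (x) × 568 mm (y), 36 mm thick, upper face at z = 686 mm, on four round legs of 90 mm diameter, each leg's bounding box inset 30 mm from the nearest pair of top edges, running from z = 0 to the bottom of the top.

The table is on the floor beside the stool on its −x side.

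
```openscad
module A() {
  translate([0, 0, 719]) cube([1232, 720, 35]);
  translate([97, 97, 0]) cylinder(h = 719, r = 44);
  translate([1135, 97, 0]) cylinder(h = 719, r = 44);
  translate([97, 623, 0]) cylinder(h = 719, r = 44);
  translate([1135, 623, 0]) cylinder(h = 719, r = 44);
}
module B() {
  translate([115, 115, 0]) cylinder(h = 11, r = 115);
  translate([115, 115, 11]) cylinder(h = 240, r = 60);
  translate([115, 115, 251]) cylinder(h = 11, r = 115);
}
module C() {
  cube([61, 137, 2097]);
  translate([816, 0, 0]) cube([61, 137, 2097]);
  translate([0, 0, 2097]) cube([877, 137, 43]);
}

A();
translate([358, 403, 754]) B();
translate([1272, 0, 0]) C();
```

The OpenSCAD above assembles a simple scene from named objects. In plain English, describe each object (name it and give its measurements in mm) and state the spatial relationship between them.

A is a table: top 1232 mm (x) × 720 mm (y), 35 mm thick, upper face at z = 754 mm, on four round legs of 88 mm diameter, each leg's bounding box inset 53 mm from the nearest pair of top edges, running from z = 0 to the bottom of the top.

B is a spool: two coaxial disc flanges of radius 115 mm and thickness 11 mm, joined by a core cylinder of radius 60 mm and height 240 mm. The lower flange rests on z = 0 and the three cylinders share a vertical axis.

C is a door frame. The clear opening is 755 mm wide and 2097 mm high. Two 61 mm wide jambs, 137 mm deep, stand either side of the opening from the floor to the top of the opening. A 43 mm thick head sits across the top of both jambs, spanning the full outside width of the frame.

The spool is on top of the table. The door frame is on the floor beside the table on its +x side.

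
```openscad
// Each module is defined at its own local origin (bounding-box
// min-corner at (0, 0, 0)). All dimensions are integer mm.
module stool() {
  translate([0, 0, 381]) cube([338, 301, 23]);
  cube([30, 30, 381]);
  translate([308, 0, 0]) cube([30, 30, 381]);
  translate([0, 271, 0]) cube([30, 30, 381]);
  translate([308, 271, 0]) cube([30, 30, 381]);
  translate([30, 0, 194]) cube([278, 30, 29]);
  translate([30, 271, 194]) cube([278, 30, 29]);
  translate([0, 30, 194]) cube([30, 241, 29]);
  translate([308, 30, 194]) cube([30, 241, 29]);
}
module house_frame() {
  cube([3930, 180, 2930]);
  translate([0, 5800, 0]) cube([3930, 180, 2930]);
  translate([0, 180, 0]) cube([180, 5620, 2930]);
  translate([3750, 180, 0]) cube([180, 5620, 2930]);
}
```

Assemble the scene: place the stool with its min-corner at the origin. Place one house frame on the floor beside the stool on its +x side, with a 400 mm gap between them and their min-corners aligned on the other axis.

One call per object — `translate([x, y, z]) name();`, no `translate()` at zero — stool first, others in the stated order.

stool();
translate([738, 0, 0]) house_frame();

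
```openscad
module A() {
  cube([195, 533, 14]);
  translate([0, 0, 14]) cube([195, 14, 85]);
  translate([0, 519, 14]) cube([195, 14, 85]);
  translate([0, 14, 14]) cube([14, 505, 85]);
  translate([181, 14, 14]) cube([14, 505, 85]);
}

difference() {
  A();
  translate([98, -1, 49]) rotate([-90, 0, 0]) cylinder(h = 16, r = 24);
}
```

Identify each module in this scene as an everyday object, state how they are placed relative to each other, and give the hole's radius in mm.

The subtracted cylinder has r = 24 mm.

A is an open box. The open box has a circular hole through its front wall. The hole's radius is 24 mm.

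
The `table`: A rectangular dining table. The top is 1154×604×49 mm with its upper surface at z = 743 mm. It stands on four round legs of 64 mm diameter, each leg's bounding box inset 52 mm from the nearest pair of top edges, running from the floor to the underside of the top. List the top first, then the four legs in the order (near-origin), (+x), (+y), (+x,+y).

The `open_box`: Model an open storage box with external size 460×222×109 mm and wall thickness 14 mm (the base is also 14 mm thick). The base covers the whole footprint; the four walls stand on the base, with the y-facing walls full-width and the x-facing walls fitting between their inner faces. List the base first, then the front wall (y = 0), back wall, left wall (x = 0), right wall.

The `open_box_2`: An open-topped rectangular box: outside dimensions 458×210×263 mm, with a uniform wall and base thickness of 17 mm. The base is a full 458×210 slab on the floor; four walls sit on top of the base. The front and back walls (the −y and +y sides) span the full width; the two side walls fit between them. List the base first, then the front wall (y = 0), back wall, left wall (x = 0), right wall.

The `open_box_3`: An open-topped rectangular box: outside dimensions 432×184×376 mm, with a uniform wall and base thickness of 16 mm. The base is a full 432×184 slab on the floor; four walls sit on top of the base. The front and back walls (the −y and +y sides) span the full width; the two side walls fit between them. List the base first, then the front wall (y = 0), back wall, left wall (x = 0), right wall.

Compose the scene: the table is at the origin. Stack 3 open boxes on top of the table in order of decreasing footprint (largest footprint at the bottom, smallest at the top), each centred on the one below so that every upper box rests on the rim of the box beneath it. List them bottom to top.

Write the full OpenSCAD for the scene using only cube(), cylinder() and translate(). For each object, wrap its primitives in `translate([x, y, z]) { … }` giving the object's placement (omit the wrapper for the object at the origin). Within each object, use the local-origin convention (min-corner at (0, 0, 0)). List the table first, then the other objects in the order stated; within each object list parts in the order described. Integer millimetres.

translate([0, 0, 694]) cube([1154, 604, 49]);
translate([84, 84, 0]) cylinder(h = 694, r = 32);
translate([1070, 84, 0]) cylinder(h = 694, r = 32);
translate([84, 520, 0]) cylinder(h = 694, r = 32);
translate([1070, 520, 0]) cylinder(h = 694, r = 32);
translate([347, 191, 743]) {
  cube([460, 222, 14]);
  translate([0, 0, 14]) cube([460, 14, 95]);
  translate([0, 208, 14]) cube([460, 14, 95]);
  translate([0, 14, 14]) cube([14, 194, 95]);
  translate([446, 14, 14]) cube([14, 194, 95]);
}
translate([348, 197, 852]) {
  cube([458, 210, 17]);
  translate([0, 0, 17]) cube([458, 17, 246]);
  translate([0, 193, 17]) cube([458, 17, 246]);
  translate([0, 17, 17]) cube([17, 176, 246]);
  translate([441, 17, 17]) cube([17, 176, 246]);
}
translate([361, 210, 1115]) {
  cube([432, 184, 16]);
  translate([0, 0, 16]) cube([432, 16, 360]);
  translate([0, 168, 16]) cube([432, 16, 360]);
  translate([0, 16, 16]) cube([16, 152, 360]);
  translate([416, 16, 16]) cube([16, 152, 360]);
}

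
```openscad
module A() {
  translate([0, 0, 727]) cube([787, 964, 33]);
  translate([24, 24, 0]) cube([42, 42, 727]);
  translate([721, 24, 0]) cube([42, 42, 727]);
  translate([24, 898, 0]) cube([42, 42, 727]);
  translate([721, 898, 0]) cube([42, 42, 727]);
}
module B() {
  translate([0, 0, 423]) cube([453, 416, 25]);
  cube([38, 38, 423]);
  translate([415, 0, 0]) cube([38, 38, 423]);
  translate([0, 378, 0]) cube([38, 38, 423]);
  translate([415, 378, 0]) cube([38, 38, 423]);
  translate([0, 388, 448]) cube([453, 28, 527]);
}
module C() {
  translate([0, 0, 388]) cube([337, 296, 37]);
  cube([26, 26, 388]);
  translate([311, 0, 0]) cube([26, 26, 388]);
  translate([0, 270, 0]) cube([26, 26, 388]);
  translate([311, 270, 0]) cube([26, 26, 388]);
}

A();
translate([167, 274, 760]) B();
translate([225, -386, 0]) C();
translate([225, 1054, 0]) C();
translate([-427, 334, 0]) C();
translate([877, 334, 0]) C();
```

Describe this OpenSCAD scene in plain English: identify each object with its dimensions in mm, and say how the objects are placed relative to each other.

A is a table: top 787 mm (x) × 964 mm (y), 33 mm thick, upper face at z = 760 mm, on four 42×42 mm square legs, each inset 24 mm from the nearest pair of top edges, running from z = 0 to the bottom of the top.

B is a chair. The seat is a 453×416×25 mm slab with its top at z = 448 mm, on four 38×38 mm corner legs (flush with the seat edges, standing on z = 0). A flat backrest 28 mm thick, 527 mm tall, spans the full seat width and rises from the seat top along its +y edge, rear face flush with the rear of the seat.

C is a four-legged stool. The seat is 337×296 mm, 37 mm thick, top at z = 425 mm. It stands on four square legs, each 26×26 mm in cross-section, from z = 0 to the seat underside, each flush with a corner of the seat.

The chair is on top of the table, centred. Four stools sit around the table at the −y, +y, −x, +x sides.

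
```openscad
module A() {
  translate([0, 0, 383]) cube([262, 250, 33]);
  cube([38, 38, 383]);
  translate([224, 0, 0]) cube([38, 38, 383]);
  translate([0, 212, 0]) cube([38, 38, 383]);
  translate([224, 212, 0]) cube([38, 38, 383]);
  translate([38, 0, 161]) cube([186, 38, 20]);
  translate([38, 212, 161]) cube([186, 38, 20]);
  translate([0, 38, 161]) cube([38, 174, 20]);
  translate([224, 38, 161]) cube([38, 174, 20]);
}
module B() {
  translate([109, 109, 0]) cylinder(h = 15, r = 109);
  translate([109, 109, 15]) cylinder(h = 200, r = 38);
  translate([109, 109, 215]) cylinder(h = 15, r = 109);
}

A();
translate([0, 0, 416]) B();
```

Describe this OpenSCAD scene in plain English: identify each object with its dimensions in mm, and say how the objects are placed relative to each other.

A is a four-legged stool. The seat is 262×250 mm, 33 mm thick, top at z = 416 mm. It stands on four square legs, each 38×38 mm in cross-section, from z = 0 to the seat underside, each flush with a corner of the seat. Four stretchers, 38 mm wide and 20 mm tall, connect adjacent legs with their undersides at z = 161 mm, each running between the inner faces of the legs it joins and aligned with the legs' outer faces on the other axis.

B is a spool: two coaxial disc flanges of radius 109 mm and thickness 15 mm, joined by a core cylinder of radius 38 mm and height 200 mm. The lower flange rests on z = 0 and the three cylinders share a vertical axis.

The spool is on top of the stool.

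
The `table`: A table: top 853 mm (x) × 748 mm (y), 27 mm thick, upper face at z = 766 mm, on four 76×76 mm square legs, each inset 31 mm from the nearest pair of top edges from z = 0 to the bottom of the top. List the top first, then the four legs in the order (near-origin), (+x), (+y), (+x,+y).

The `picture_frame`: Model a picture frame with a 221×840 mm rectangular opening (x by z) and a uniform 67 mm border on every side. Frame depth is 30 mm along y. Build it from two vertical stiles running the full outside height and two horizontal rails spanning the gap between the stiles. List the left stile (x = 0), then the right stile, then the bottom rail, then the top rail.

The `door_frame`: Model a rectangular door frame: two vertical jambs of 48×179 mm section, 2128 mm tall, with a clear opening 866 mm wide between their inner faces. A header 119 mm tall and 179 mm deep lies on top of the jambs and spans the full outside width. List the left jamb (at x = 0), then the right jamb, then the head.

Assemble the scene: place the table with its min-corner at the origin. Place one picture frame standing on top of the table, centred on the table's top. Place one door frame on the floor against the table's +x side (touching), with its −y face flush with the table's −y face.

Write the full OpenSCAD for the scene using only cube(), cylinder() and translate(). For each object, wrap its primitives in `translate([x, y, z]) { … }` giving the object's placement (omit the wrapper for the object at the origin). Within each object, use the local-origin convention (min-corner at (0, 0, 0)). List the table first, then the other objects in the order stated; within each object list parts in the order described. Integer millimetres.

translate([0, 0, 739]) cube([853, 748, 27]);
translate([31, 31, 0]) cube([76, 76, 739]);
translate([746, 31, 0]) cube([76, 76, 739]);
translate([31, 641, 0]) cube([76, 76, 739]);
translate([746, 641, 0]) cube([76, 76, 739]);
translate([249, 359, 766]) {
  cube([67, 30, 974]);
  translate([288, 0, 0]) cube([67, 30, 974]);
  translate([67, 0, 0]) cube([221, 30, 67]);
  translate([67, 0, 907]) cube([221, 30, 67]);
}
translate([853, 0, 0]) {
  cube([48, 179, 2128]);
  translate([914, 0, 0]) cube([48, 179, 2128]);
  translate([0, 0, 2128]) cube([962, 179, 119]);
}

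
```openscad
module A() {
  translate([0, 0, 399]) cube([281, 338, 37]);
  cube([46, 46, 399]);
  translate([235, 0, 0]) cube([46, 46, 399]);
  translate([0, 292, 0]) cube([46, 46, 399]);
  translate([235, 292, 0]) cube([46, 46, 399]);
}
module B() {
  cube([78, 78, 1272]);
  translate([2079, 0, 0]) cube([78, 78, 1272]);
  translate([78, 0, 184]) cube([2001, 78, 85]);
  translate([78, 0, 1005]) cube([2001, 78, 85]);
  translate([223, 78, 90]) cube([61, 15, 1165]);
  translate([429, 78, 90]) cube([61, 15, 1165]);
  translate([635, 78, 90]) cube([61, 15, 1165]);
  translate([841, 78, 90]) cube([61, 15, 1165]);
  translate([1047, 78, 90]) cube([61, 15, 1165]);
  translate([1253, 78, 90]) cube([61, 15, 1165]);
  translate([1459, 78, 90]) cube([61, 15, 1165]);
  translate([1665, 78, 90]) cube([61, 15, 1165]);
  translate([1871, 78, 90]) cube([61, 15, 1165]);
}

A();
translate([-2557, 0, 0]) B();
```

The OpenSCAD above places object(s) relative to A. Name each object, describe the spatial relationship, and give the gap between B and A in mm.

A is a stool. B is a fence section. The fence section is on the floor beside the stool on its −x side. The gap between the fence section and the stool is 400 mm.

The fence section's nearest face is 400 mm from the stool's −x face.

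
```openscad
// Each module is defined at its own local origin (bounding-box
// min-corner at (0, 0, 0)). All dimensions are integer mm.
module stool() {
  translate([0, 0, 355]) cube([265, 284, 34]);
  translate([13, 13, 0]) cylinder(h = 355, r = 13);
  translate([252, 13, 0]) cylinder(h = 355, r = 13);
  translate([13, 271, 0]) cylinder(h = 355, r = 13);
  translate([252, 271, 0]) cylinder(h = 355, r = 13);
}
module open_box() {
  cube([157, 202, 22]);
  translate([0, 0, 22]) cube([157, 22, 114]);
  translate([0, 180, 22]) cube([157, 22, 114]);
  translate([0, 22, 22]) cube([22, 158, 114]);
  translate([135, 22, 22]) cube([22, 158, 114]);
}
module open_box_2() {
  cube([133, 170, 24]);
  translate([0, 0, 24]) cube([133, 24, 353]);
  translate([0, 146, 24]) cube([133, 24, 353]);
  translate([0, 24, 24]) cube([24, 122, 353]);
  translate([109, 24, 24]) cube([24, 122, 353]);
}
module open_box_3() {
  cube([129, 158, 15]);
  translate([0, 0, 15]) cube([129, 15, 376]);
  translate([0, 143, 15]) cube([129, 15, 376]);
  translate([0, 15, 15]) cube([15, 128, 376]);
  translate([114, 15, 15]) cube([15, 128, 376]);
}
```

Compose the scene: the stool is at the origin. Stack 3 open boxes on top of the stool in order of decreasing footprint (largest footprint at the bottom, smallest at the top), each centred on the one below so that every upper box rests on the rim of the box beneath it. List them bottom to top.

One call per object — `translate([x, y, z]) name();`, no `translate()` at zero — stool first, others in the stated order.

stool();
translate([54, 41, 389]) open_box();
translate([66, 57, 525]) open_box_2();
translate([68, 63, 902]) open_box_3();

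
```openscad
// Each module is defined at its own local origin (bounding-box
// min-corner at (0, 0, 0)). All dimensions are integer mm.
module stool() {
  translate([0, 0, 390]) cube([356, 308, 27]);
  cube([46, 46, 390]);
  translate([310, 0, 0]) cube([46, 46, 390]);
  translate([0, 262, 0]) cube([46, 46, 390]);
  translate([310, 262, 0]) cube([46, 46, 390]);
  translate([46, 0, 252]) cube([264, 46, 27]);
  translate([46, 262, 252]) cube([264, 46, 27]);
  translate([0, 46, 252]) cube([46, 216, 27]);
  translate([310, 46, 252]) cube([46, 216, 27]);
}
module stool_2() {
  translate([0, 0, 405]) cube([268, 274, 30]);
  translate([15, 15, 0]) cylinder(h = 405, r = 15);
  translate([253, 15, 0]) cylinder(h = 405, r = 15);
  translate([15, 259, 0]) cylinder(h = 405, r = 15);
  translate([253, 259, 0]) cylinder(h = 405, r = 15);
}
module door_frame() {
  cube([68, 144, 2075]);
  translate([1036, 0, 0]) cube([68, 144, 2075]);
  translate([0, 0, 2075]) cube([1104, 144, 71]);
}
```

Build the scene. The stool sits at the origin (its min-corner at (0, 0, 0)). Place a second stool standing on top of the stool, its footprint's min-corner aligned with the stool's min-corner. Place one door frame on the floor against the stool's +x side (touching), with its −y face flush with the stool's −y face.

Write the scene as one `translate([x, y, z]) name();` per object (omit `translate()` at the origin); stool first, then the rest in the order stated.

stool();
translate([0, 0, 417]) stool_2();
translate([356, 0, 0]) door_frame();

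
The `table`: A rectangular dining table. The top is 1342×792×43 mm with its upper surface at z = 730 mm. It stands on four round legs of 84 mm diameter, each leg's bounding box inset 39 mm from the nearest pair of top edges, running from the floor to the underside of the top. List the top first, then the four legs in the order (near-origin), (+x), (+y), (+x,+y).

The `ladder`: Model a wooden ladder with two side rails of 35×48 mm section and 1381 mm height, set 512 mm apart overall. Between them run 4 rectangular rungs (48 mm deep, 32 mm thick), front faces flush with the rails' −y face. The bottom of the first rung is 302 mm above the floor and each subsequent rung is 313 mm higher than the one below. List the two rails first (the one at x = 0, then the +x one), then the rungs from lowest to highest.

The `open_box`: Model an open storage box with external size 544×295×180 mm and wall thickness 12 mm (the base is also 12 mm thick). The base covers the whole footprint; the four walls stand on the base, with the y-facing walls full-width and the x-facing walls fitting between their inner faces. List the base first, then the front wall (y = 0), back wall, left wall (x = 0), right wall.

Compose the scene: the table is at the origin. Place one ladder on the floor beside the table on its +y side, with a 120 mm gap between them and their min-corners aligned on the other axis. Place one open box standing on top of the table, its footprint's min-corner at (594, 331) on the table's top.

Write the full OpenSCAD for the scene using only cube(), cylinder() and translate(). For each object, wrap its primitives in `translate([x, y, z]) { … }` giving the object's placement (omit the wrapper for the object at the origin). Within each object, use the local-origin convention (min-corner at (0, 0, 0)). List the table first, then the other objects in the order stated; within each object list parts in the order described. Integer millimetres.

translate([0, 0, 687]) cube([1342, 792, 43]);
translate([81, 81, 0]) cylinder(h = 687, r = 42);
translate([1261, 81, 0]) cylinder(h = 687, r = 42);
translate([81, 711, 0]) cylinder(h = 687, r = 42);
translate([1261, 711, 0]) cylinder(h = 687, r = 42);
translate([0, 912, 0]) {
  cube([35, 48, 1381]);
  translate([477, 0, 0]) cube([35, 48, 1381]);
  translate([35, 0, 302]) cube([442, 48, 32]);
  translate([35, 0, 615]) cube([442, 48, 32]);
  translate([35, 0, 928]) cube([442, 48, 32]);
  translate([35, 0, 1241]) cube([442, 48, 32]);
}
translate([594, 331, 730]) {
  cube([544, 295, 12]);
  translate([0, 0, 12]) cube([544, 12, 168]);
  translate([0, 283, 12]) cube([544, 12, 168]);
  translate([0, 12, 12]) cube([12, 271, 168]);
  translate([532, 12, 12]) cube([12, 271, 168]);
}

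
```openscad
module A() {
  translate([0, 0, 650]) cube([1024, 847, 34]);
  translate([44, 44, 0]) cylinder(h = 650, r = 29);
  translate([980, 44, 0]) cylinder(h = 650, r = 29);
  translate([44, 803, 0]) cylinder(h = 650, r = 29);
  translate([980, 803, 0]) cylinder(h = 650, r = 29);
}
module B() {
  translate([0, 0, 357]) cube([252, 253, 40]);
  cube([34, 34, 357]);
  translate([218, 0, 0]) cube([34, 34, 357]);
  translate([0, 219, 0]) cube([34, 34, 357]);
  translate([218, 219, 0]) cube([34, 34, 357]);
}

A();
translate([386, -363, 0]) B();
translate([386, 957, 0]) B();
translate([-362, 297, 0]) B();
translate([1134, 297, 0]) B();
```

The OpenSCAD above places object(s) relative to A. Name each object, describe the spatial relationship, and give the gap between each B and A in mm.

A is a table. B is a stool. Four stools sit around the table at the −y, +y, −x, +x sides. The gap between each stool and the table is 110 mm.

Each stool's nearest face is 110 mm from the table's bounding box.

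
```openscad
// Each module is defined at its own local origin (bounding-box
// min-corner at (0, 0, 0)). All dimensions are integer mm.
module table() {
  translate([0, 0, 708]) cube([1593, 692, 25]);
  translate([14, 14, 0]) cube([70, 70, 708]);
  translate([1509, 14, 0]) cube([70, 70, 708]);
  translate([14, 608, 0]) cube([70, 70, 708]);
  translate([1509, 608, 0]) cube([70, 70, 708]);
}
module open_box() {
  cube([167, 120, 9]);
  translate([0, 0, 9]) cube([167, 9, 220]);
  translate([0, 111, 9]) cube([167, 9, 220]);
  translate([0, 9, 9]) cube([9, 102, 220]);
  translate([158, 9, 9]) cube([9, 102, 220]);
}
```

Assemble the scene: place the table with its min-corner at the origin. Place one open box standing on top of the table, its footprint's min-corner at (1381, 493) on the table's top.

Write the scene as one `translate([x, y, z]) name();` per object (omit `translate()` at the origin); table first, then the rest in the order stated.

table();
translate([1381, 493, 733]) open_box();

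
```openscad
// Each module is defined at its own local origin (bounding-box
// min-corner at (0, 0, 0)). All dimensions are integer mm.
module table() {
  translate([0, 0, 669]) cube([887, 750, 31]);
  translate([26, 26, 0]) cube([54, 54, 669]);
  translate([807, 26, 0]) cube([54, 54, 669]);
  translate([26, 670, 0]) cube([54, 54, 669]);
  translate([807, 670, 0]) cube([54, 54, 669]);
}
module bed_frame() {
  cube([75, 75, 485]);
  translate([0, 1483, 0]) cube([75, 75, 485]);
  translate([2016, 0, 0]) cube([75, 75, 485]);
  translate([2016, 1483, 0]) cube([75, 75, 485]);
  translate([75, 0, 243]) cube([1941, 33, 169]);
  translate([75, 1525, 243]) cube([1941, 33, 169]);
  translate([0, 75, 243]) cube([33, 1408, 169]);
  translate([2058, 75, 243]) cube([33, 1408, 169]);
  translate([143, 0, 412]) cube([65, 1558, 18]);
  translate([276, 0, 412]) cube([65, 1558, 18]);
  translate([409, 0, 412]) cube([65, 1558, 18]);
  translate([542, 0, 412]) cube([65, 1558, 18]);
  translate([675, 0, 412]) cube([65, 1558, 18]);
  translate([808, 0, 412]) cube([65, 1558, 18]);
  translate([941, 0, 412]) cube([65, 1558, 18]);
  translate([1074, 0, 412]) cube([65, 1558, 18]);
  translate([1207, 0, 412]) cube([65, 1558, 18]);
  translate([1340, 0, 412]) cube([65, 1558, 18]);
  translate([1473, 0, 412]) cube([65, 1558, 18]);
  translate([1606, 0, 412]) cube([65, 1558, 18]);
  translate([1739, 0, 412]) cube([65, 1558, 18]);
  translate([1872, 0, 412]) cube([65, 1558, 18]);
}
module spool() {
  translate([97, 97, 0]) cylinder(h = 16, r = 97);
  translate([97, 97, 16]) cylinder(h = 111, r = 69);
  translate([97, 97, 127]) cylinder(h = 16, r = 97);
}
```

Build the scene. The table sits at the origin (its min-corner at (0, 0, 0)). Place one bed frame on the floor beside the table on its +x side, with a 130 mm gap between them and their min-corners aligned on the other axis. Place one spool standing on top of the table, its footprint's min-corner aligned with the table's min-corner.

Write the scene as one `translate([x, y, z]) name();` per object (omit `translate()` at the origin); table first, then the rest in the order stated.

table();
translate([1017, 0, 0]) bed_frame();
translate([0, 0, 700]) spool();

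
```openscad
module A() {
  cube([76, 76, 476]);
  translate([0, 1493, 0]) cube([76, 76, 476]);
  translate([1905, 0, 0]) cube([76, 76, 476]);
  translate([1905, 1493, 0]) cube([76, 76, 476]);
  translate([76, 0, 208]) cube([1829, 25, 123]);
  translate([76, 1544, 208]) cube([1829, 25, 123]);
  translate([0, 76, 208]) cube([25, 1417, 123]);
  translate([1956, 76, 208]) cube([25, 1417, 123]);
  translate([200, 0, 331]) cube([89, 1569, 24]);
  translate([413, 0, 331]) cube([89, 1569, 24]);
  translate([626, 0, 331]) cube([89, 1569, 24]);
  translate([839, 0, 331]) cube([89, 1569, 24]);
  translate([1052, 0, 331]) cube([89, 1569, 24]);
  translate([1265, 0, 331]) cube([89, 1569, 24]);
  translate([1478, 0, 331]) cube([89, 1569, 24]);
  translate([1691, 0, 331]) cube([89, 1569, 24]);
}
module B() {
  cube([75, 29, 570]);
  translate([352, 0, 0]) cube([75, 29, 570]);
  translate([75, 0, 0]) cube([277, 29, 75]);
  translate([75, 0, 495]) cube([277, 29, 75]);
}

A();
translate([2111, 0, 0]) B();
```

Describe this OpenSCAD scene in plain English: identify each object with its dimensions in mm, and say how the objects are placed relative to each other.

A is a bed frame 1981 mm long (x) by 1569 mm wide (y). Four 76×76 mm corner posts, 476 mm tall, at the corners of the footprint. Four rails of 25 mm thickness and 123 mm height run between adjacent posts with their undersides at z = 208 mm, their outer faces flush with the outside of the frame (the two x-running rails run between the posts' inner faces; the two y-running rails run between the posts' inner faces). 8 slats, each 89 mm wide (x) and 24 mm thick, lie across the top of the two x-running rails, running the full 1569 mm width of the frame in y; the slats are evenly spaced along x between the inner faces of the end posts with equal gaps (rounded down to the nearest mm) at the −x end and between each pair — any rounding remainder accumulates at the +x end.

B is a picture frame with a 277×420 mm rectangular opening (x by z) and a uniform 75 mm border on every side. Frame depth is 29 mm along y. It is built from two vertical stiles running the full outside height and two horizontal rails spanning the gap between the stiles.

The picture frame is on the floor beside the bed frame on its +x side.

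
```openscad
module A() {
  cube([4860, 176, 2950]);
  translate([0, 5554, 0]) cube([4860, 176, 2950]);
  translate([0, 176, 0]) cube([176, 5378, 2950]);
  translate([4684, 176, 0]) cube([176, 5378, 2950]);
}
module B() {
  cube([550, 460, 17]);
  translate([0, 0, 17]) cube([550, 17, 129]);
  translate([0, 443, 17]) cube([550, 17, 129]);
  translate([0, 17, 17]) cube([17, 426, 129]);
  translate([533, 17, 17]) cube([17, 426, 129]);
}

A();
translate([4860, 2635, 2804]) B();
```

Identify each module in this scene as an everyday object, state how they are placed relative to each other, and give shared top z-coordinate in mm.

Both tops at z = 2950 mm.

A is a house frame. B is an open box. The open box is beside the house frame with their tops flush at z = 2950. The shared top z-coordinate is 2950 mm.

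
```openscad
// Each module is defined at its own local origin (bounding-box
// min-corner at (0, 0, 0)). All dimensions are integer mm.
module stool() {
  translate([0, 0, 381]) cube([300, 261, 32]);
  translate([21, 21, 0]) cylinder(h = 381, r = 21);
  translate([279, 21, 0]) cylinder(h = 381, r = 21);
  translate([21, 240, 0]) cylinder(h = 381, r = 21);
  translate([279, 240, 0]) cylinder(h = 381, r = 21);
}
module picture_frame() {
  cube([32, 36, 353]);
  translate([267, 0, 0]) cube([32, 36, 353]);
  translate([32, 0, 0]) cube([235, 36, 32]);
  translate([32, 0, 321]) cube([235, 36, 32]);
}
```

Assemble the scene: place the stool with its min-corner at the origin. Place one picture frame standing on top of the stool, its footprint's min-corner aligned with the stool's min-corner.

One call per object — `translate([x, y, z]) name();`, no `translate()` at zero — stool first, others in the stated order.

stool();
translate([0, 0, 413]) picture_frame();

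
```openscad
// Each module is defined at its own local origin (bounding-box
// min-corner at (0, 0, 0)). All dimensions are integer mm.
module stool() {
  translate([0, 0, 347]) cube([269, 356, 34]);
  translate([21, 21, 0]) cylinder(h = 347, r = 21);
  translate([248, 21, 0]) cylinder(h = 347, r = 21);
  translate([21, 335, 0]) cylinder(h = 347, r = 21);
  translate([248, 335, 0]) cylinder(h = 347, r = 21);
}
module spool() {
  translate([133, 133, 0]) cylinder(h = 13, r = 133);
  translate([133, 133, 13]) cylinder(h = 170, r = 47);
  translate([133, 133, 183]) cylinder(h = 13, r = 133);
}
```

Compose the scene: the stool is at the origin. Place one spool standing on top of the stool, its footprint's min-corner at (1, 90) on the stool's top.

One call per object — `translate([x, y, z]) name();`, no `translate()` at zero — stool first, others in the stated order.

stool();
translate([1, 90, 381]) spool();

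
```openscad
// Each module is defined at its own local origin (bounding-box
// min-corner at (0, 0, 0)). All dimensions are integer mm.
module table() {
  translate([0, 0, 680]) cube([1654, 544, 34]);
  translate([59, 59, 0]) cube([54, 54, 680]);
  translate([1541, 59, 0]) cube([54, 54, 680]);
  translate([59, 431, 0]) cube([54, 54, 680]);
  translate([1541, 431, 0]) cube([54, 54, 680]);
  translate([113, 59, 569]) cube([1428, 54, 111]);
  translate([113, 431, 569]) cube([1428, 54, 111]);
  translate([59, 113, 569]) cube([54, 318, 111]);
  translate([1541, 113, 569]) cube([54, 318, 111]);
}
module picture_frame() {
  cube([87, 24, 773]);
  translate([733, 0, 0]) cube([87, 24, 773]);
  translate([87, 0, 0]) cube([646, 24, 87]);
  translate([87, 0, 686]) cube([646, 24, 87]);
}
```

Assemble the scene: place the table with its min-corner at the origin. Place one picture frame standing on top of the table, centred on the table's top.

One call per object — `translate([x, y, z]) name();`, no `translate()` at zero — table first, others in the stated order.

table();
translate([417, 260, 714]) picture_frame();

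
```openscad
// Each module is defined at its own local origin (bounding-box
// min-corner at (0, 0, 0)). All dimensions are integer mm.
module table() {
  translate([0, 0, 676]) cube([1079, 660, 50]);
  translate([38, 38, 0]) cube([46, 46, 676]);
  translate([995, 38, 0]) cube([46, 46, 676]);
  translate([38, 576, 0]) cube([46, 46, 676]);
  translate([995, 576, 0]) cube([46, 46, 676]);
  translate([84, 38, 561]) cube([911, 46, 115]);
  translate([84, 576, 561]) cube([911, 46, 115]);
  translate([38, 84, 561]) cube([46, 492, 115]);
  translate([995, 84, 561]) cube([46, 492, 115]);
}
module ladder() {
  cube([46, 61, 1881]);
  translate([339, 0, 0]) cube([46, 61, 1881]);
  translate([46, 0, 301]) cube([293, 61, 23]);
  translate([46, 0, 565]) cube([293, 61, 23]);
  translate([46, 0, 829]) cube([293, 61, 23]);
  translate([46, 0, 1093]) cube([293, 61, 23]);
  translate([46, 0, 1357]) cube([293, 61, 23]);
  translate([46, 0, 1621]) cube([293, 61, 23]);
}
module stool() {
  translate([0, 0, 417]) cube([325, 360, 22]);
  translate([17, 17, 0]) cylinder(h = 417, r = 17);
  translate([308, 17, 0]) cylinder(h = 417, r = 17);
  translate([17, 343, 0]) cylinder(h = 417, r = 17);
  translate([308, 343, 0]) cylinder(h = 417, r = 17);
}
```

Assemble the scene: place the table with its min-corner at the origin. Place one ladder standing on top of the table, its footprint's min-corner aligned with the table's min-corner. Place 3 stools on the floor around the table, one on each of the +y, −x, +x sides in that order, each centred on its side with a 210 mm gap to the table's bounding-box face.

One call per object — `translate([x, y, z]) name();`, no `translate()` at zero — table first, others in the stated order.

table();
translate([0, 0, 726]) ladder();
translate([377, 870, 0]) stool();
translate([-535, 150, 0]) stool();
translate([1289, 150, 0]) stool();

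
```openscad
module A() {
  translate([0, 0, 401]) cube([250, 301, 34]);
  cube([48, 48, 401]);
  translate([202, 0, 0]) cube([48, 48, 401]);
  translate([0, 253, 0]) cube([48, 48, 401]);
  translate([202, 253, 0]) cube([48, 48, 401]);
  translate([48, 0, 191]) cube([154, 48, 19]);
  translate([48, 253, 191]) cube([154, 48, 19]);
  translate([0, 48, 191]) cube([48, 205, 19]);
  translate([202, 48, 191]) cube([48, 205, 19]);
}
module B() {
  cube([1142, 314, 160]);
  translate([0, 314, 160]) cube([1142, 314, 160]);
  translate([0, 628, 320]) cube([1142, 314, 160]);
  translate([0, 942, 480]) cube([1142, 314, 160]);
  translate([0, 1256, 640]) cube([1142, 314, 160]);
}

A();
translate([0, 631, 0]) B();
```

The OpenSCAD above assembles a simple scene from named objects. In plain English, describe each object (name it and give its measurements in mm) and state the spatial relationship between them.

A is a four-legged stool. The seat is 250×301 mm, 34 mm thick, top at z = 435 mm. It stands on four square legs, each 48×48 mm in cross-section, from z = 0 to the seat underside, each flush with a corner of the seat. Four stretchers, 48 mm wide and 19 mm tall, connect adjacent legs with their undersides at z = 191 mm, each running between the inner faces of the legs it joins and aligned with the legs' outer faces on the other axis.

B is a run of 5 identical solid stair steps. Each tread is 1142×314 mm and each step block is 160 mm high. Step 1 rests on the floor; step k is offset from step 1 by (k−1)×314 mm in y and (k−1)×160 mm in z.

The staircase is on the floor beside the stool on its +y side.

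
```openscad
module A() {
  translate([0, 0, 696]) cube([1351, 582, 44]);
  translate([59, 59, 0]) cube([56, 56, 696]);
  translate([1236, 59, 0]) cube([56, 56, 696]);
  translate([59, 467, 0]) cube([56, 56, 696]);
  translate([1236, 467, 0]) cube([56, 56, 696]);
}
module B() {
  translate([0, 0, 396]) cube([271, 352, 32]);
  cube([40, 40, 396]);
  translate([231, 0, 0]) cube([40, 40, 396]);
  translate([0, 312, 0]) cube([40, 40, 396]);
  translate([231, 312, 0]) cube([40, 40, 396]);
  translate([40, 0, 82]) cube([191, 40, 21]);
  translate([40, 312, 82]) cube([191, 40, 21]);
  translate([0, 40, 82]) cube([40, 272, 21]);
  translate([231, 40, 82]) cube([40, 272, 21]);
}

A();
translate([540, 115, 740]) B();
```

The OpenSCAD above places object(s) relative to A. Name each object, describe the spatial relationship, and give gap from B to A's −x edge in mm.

The stool's min-x is at 540; the table's min-x is 0; gap = 540 mm.

A is a table. B is a stool. The stool is on top of the table, centred. The gap from the stool to the table's −x edge is 540 mm.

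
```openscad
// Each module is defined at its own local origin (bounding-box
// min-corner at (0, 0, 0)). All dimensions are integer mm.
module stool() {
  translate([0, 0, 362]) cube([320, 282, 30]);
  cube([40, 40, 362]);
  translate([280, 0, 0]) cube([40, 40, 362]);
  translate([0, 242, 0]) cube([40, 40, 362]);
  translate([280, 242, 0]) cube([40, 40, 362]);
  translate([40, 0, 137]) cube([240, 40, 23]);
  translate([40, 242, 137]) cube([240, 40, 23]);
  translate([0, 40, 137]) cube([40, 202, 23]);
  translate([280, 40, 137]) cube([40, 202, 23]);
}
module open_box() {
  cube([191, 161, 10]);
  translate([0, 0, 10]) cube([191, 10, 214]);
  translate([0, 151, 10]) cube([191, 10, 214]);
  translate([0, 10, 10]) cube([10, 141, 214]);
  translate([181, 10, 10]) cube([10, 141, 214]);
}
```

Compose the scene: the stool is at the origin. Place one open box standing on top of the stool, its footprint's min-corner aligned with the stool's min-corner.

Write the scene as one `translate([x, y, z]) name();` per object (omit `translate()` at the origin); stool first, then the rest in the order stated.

stool();
translate([0, 0, 392]) open_box();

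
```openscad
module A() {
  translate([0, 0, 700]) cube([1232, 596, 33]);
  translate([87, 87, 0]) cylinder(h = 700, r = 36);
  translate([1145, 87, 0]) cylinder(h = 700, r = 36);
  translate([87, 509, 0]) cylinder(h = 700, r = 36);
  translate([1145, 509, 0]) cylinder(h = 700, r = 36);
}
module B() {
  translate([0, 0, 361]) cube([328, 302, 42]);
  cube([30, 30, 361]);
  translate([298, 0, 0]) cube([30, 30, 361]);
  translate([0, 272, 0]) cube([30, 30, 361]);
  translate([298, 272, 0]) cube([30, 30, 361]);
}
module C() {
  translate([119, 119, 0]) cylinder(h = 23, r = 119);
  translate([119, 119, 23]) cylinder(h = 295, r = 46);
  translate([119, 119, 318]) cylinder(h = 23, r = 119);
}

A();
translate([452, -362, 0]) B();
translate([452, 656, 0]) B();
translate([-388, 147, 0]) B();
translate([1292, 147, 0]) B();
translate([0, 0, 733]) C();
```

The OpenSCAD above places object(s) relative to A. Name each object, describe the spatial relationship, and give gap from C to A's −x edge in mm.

A is a table. B is a stool. C is a spool. Four stools sit around the table at the −y, +y, −x, +x sides. The spool is on top of the table. The gap from the spool to the table's −x edge is 0 mm.

The spool's min-x is at 0; the table's min-x is 0; gap = 0 mm.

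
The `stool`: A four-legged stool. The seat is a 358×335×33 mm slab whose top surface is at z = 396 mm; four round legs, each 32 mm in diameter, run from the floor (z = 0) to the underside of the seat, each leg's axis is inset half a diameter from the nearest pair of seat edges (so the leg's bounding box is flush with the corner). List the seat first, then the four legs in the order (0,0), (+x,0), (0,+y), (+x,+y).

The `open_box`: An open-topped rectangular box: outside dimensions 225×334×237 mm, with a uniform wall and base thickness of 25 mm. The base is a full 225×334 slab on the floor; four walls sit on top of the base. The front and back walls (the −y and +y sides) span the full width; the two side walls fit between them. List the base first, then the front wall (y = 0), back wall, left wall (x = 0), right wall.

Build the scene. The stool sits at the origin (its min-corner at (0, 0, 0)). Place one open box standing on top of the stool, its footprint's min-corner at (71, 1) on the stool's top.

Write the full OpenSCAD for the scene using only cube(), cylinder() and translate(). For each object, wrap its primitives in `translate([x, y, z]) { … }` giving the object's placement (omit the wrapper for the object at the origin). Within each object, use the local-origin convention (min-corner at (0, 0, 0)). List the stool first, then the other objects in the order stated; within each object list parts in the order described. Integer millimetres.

translate([0, 0, 363]) cube([358, 335, 33]);
translate([16, 16, 0]) cylinder(h = 363, r = 16);
translate([342, 16, 0]) cylinder(h = 363, r = 16);
translate([16, 319, 0]) cylinder(h = 363, r = 16);
translate([342, 319, 0]) cylinder(h = 363, r = 16);
translate([71, 1, 396]) {
  cube([225, 334, 25]);
  translate([0, 0, 25]) cube([225, 25, 212]);
  translate([0, 309, 25]) cube([225, 25, 212]);
  translate([0, 25, 25]) cube([25, 284, 212]);
  translate([200, 25, 25]) cube([25, 284, 212]);
}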